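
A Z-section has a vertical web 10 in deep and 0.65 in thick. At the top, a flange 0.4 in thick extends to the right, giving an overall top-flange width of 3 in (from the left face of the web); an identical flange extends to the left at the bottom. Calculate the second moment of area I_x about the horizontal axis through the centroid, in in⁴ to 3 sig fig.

Treat the section as a set of non-overlapping primitives; coordinates are from the bounding-box lower-left.
Web: 0.65 × 10, A = 6.5 in², y = 5 in, Ī = 54.167 in⁴.
Top flange (beyond web): 2.35 × 0.4, A = 0.94 in², y = 9.8 in, Ī = 0.012533 in⁴.
Bottom flange (beyond web): 2.35 × 0.4, A = 0.94 in², y = 0.2 in, Ī = 0.012533 in⁴.
Centroid: ȳ = ΣA·y / ΣA = 5 in.
Transfer each piece to the horizontal axis through the centroid using Ī + A·d² with d = y − 5:
  web: d = 0 in → contributes +54.167 in⁴
  top flange (beyond web): d = 4.8 in → contributes +21.67 in⁴
  bottom flange (beyond web): d = -4.8 in → contributes +21.67 in⁴
Total I = 97.507 in⁴.

I_x ≈ 97.5 in⁴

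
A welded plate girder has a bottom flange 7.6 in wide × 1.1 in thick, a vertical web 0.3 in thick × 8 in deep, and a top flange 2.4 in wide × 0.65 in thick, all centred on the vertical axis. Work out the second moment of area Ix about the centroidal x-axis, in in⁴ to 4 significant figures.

Ix ≈ 136.5 in⁴

Decompose the section into non-overlapping parts with the origin at the bottom-left of its bounding rectangle.
Bottom plate: 7.6 × 1.1, A = 8.36 in², y = 0.55 in, Ī = 0.842967 in⁴.
Web plate: 0.3 × 8, A = 2.4 in², y = 5.1 in, Ī = 12.8 in⁴.
Top plate: 2.4 × 0.65, A = 1.56 in², y = 9.425 in, Ī = 0.054925 in⁴.
Centroid: ȳ = ΣA·y / ΣA = 2.56015 in.
Transfer each piece to the centroidal x-axis using Ī + A·d² with d = y − 2.56015:
  bottom plate: d = -2.01015 in → contributes +34.6231 in⁴
  web plate: d = 2.53985 in → contributes +28.2821 in⁴
  top plate: d = 6.86485 in → contributes +73.5718 in⁴
Total I = 136.477 in⁴.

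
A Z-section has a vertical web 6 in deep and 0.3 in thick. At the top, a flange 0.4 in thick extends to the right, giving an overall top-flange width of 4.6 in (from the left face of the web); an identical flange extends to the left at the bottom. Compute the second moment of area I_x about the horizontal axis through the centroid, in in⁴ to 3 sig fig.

Treat the section as a set of non-overlapping primitives; coordinates are from the bounding-box lower-left.
Web: 0.3 × 6, A = 1.8 in², y = 3 in, Ī = 5.4 in⁴.
Top flange (beyond web): 4.3 × 0.4, A = 1.72 in², y = 5.8 in, Ī = 0.022933 in⁴.
Bottom flange (beyond web): 4.3 × 0.4, A = 1.72 in², y = 0.2 in, Ī = 0.022933 in⁴.
Centroid: ȳ = ΣA·y / ΣA = 3 in.
Transfer each piece to the horizontal axis through the centroid using Ī + A·d² with d = y − 3:
  web: d = 0 in → contributes +5.4 in⁴
  top flange (beyond web): d = 2.8 in → contributes +13.508 in⁴
  bottom flange (beyond web): d = -2.8 in → contributes +13.508 in⁴
Total I = 32.415 in⁴.

I_x ≈ 32.4 in⁴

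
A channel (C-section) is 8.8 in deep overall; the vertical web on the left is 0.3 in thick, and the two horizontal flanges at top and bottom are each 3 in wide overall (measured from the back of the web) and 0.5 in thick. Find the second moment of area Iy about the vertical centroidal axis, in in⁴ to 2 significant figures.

Split into non-overlapping primitives; take the origin at the lower-left of the bounding box.
Web: 0.3 × 8.8, A = 2.64 in², x = 0.15 in, Ī = 0.0198 in⁴.
Top flange (beyond web): 2.7 × 0.5, A = 1.35 in², x = 1.65 in, Ī = 0.8201 in⁴.
Bottom flange (beyond web): 2.7 × 0.5, A = 1.35 in², x = 1.65 in, Ī = 0.8201 in⁴.
Centroid: x̄ = ΣA·x / ΣA = 0.9084 in.
Transfer each piece to the vertical centroidal axis using Ī + A·d² with d = x − 0.9084:
  web: d = -0.7584 in → contributes +1.538 in⁴
  top flange (beyond web): d = 0.7416 in → contributes +1.563 in⁴
  bottom flange (beyond web): d = 0.7416 in → contributes +1.563 in⁴
Total I = 4.663 in⁴.

Iy ≈ 4.7 in⁴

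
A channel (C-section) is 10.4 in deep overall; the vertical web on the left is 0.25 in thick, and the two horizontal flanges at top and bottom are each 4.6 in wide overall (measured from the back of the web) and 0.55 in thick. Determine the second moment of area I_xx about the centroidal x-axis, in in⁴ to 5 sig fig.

Split into non-overlapping primitives; take the origin at the lower-left of the bounding box.
Web: 0.25 × 10.4, A = 2.6 in², y = 5.2 in, Ī = 23.43467 in⁴.
Top flange (beyond web): 4.35 × 0.55, A = 2.3925 in², y = 10.125 in, Ī = 0.06031094 in⁴.
Bottom flange (beyond web): 4.35 × 0.55, A = 2.3925 in², y = 0.275 in, Ī = 0.06031094 in⁴.
By symmetry the centroid is at mid-height, ȳ = 5.2 in.
Transfer each piece to the centroidal x-axis using Ī + A·d² with d = y − 5.2:
  web: d = 0 in → contributes +23.43467 in⁴
  top flange (beyond web): d = 4.925 in → contributes +58.09189 in⁴
  bottom flange (beyond web): d = -4.925 in → contributes +58.09189 in⁴
Total I = 139.6185 in⁴.

I_xx ≈ 139.62 in⁴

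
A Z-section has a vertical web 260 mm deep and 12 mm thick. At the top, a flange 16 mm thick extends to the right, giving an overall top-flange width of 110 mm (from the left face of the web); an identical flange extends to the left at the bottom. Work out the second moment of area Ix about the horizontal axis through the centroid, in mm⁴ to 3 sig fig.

Break the section into simple shapes (no overlaps), measuring from the bottom-left corner of the bounding box.
Web: 12 × 260, A = 3 120 mm², y = 130 mm, Ī = 17 576 000 mm⁴.
Top flange (beyond web): 98 × 16, A = 1 568 mm², y = 252 mm, Ī = 33 451 mm⁴.
Bottom flange (beyond web): 98 × 16, A = 1 568 mm², y = 8 mm, Ī = 33 451 mm⁴.
Centroid: ȳ = ΣA·y / ΣA = 130 mm.
Transfer each piece to the horizontal axis through the centroid using Ī + A·d² with d = y − 130:
  web: d = 0 mm → contributes +17 576 000 mm⁴
  top flange (beyond web): d = 122 mm → contributes +23 371 563 mm⁴
  bottom flange (beyond web): d = -122 mm → contributes +23 371 563 mm⁴
Total I = 64 319 125 mm⁴.

Ix ≈ 6.43 × 10⁷ mm⁴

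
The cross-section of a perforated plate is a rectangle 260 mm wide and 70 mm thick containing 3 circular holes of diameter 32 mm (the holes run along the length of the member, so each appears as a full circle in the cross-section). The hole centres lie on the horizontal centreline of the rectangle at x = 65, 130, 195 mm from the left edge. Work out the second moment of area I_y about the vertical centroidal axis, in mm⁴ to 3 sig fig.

Split into non-overlapping primitives; take the origin at the lower-left of the bounding box.
Plate: 260 × 70, A = 18 200 mm², x = 130 mm, Ī = 102 526 667 mm⁴.
Hole 1 (subtracted): ⌀32, A = 804.25 mm², x = 65 mm, Ī = 51 472 mm⁴.
Hole 2 (subtracted): ⌀32, A = 804.25 mm², x = 130 mm, Ī = 51 472 mm⁴.
Hole 3 (subtracted): ⌀32, A = 804.25 mm², x = 195 mm, Ī = 51 472 mm⁴.
By symmetry the centroid is at mid-width, x̄ = 130 mm.
Transfer each piece to the vertical centroidal axis using Ī + A·d² with d = x − 130:
  plate: d = 0 mm → contributes +102 526 667 mm⁴
  hole 1: d = -65 mm → contributes −3 449 418 mm⁴
  hole 2: d = 0 mm → contributes −51 472 mm⁴
  hole 3: d = 65 mm → contributes −3 449 418 mm⁴
Total I = 95 576 358 mm⁴.

I_y ≈ 9.56 × 10⁷ mm⁴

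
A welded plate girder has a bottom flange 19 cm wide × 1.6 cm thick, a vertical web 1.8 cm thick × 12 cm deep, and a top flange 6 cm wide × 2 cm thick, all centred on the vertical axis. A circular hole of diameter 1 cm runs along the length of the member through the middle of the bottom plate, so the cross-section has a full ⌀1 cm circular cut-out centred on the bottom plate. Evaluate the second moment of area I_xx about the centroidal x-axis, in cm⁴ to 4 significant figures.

Treat the section as a set of non-overlapping primitives; coordinates are from the bounding-box lower-left.
Bottom plate: 19 × 1.6, A = 30.4 cm², y = 0.8 cm, Ī = 6.48533 cm⁴.
Web plate: 1.8 × 12, A = 21.6 cm², y = 7.6 cm, Ī = 259.2 cm⁴.
Top plate: 6 × 2, A = 12 cm², y = 14.6 cm, Ī = 4 cm⁴.
Hole (subtracted): ⌀1, A = 0.785398 cm², y = 0.8 cm, Ī = 0.0490874 cm⁴.
Centroid: ȳ = ΣA·y / ΣA = 5.74316 cm.
Transfer each piece to the centroidal x-axis using Ī + A·d² with d = y − 5.74316:
  bottom plate: d = -4.94316 cm → contributes +749.305 cm⁴
  web plate: d = 1.85684 cm → contributes +333.674 cm⁴
  top plate: d = 8.85684 cm → contributes +945.323 cm⁴
  hole: d = -4.94316 cm → contributes −19.2402 cm⁴
Total I = 2009.06 cm⁴.

I_xx ≈ 2009 cm⁴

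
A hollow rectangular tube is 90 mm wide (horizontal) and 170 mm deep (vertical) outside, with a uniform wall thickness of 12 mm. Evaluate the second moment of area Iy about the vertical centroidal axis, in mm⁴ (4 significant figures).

Iy ≈ 6.830 × 10⁶ mm⁴

Decompose the section into non-overlapping parts with the origin at the bottom-left of its bounding rectangle.
Outer rectangle: 90 × 170, A = 15 300 mm², x = 45 mm, Ī = 10 327 500 mm⁴.
Inner void (subtracted): 66 × 146, A = 9 636 mm², x = 45 mm, Ī = 3 497 868 mm⁴.
By symmetry the centroid is at mid-width, x̄ = 45 mm.
All pieces are centred on the vertical centroidal axis, so I = ΣĪ (holes subtracted) = 6 829 632 mm⁴.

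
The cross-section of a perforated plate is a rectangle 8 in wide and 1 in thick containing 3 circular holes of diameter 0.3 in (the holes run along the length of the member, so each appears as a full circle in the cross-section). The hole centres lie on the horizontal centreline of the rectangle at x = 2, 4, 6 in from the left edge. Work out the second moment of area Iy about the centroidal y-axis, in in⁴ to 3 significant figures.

Decompose the section into non-overlapping parts with the origin at the bottom-left of its bounding rectangle.
Plate: 8 × 1, A = 8 in², x = 4 in, Ī = 42.667 in⁴.
Hole 1 (subtracted): ⌀0.3, A = 0.070686 in², x = 2 in, Ī = 0.00039761 in⁴.
Hole 2 (subtracted): ⌀0.3, A = 0.070686 in², x = 4 in, Ī = 0.00039761 in⁴.
Hole 3 (subtracted): ⌀0.3, A = 0.070686 in², x = 6 in, Ī = 0.00039761 in⁴.
By symmetry the centroid is at mid-width, x̄ = 4 in.
Transfer each piece to the centroidal y-axis using Ī + A·d² with d = x − 4:
  plate: d = 0 in → contributes +42.667 in⁴
  hole 1: d = -2 in → contributes −0.28314 in⁴
  hole 2: d = 0 in → contributes −0.00039761 in⁴
  hole 3: d = 2 in → contributes −0.28314 in⁴
Total I = 42.1 in⁴.

Iy ≈ 42.1 in⁴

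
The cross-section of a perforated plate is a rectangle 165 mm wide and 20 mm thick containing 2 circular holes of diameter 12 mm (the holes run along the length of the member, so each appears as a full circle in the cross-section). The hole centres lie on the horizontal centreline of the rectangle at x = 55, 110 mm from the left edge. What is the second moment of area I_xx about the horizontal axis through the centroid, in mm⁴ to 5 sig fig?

Treat the section as a set of non-overlapping primitives; coordinates are from the bounding-box lower-left.
Plate: 165 × 20, A = 3 300 mm², y = 10 mm, Ī = 110 000 mm⁴.
Hole 1 (subtracted): ⌀12, A = 113.0973 mm², y = 10 mm, Ī = 1017.876 mm⁴.
Hole 2 (subtracted): ⌀12, A = 113.0973 mm², y = 10 mm, Ī = 1017.876 mm⁴.
By symmetry the centroid is at mid-height, ȳ = 10 mm.
All pieces are centred on the horizontal axis through the centroid, so I = ΣĪ (holes subtracted) = 107964.2 mm⁴.

I_xx ≈ 1.0796 × 10⁵ mm⁴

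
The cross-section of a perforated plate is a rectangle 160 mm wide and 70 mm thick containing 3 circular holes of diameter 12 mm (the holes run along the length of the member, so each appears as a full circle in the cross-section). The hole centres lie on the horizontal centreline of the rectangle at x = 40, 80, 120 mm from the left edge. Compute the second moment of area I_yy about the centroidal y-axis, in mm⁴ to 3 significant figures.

I_yy ≈ 2.35 × 10⁷ mm⁴

Split into non-overlapping primitives; take the origin at the lower-left of the bounding box.
Plate: 160 × 70, A = 11 200 mm², x = 80 mm, Ī = 23 893 333 mm⁴.
Hole 1 (subtracted): ⌀12, A = 113.1 mm², x = 40 mm, Ī = 1017.9 mm⁴.
Hole 2 (subtracted): ⌀12, A = 113.1 mm², x = 80 mm, Ī = 1017.9 mm⁴.
Hole 3 (subtracted): ⌀12, A = 113.1 mm², x = 120 mm, Ī = 1017.9 mm⁴.
By symmetry the centroid is at mid-width, x̄ = 80 mm.
Transfer each piece to the centroidal y-axis using Ī + A·d² with d = x − 80:
  plate: d = 0 mm → contributes +23 893 333 mm⁴
  hole 1: d = -40 mm → contributes −181 974 mm⁴
  hole 2: d = 0 mm → contributes −1017.9 mm⁴
  hole 3: d = 40 mm → contributes −181 974 mm⁴
Total I = 23 528 368 mm⁴.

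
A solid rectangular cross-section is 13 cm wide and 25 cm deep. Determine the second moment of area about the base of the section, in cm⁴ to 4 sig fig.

I_base ≈ 6.771 × 10⁴ cm⁴

The section: 13 × 25, A = 325 cm², y = 12.5 cm, Ī = 16927.1 cm⁴.
Transfer it to the bottom edge using Ī + A·d² with d = y − 0:
  the section: d = 12.5 cm → contributes +67708.3 cm⁴
Total I = 67708.3 cm⁴.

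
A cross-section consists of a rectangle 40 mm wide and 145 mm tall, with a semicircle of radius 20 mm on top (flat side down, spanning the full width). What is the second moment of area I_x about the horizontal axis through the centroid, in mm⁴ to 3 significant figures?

I_x ≈ 1.39 × 10⁷ mm⁴

Break the section into simple shapes (no overlaps), measuring from the bottom-left corner of the bounding box.
Rectangular body: 40 × 145, A = 5 800 mm², y = 72.5 mm, Ī = 10 162 083 mm⁴.
Semicircular cap: semicircle r = 20, A = 628.32 mm², y = 153.49 mm, Ī = 17 561 mm⁴.
Centroid: ȳ = ΣA·y / ΣA = 80.416 mm.
Transfer each piece to the horizontal axis through the centroid using Ī + A·d² with d = y − 80.416:
  rectangular body: d = -7.916 mm → contributes +10 525 527 mm⁴
  semicircular cap: d = 73.072 mm → contributes +3 372 505 mm⁴
Total I = 13 898 032 mm⁴.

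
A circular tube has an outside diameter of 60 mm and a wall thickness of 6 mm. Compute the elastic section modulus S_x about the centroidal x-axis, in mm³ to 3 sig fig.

Split into non-overlapping primitives; take the origin at the lower-left of the bounding box.
Outer circle: ⌀60, A = 2827.4 mm², y = 30 mm, Ī = 636 173 mm⁴.
Bore (subtracted): ⌀48, A = 1809.6 mm², y = 30 mm, Ī = 260 576 mm⁴.
By symmetry the centroid is at mid-height, ȳ = 30 mm.
All pieces are centred on the centroidal x-axis, so I = ΣĪ (holes subtracted) = 375 596 mm⁴.
Extreme fibre distance c = 30 mm; S = I/c = 12 520 mm³.

S_x ≈ 1.25 × 10⁴ mm³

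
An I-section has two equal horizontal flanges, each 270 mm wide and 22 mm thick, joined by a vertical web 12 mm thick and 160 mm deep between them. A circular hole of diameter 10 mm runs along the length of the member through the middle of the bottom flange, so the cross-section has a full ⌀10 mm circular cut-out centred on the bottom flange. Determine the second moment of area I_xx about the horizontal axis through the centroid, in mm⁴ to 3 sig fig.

I_xx ≈ 1.02 × 10⁸ mm⁴

Treat the section as a set of non-overlapping primitives; coordinates are from the bounding-box lower-left.
Bottom flange: 270 × 22, A = 5 940 mm², y = 11 mm, Ī = 239 580 mm⁴.
Web: 12 × 160, A = 1 920 mm², y = 102 mm, Ī = 4 096 000 mm⁴.
Top flange: 270 × 22, A = 5 940 mm², y = 193 mm, Ī = 239 580 mm⁴.
Hole (subtracted): ⌀10, A = 78.54 mm², y = 11 mm, Ī = 490.87 mm⁴.
Centroid: ȳ = ΣA·y / ΣA = 102.52 mm.
Transfer each piece to the horizontal axis through the centroid using Ī + A·d² with d = y − 102.52:
  bottom flange: d = -91.521 mm → contributes +49 993 436 mm⁴
  web: d = -0.52087 mm → contributes +4 096 521 mm⁴
  top flange: d = 90.479 mm → contributes +48 867 227 mm⁴
  hole: d = -91.521 mm → contributes −658 346 mm⁴
Total I = 102 298 838 mm⁴.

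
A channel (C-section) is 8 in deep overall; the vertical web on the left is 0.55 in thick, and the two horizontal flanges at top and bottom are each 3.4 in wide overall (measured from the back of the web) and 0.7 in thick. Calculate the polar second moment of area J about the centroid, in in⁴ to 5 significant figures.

J ≈ 85.645 in⁴

Treat the section as a set of non-overlapping primitives; coordinates are from the bounding-box lower-left.
Web: 0.55 × 8, A = 4.4 in², y = 4 in, Ī = 23.46667 in⁴.
Top flange (beyond web): 2.85 × 0.7, A = 1.995 in², y = 7.65 in, Ī = 0.0814625 in⁴.
Bottom flange (beyond web): 2.85 × 0.7, A = 1.995 in², y = 0.35 in, Ī = 0.0814625 in⁴.
By symmetry the centroid is at mid-height, ȳ = 4 in.
Transfer each piece to the centroidal x-axis using Ī + A·d² with d = y − 4:
  web: d = 0 in → contributes +23.46667 in⁴
  top flange (beyond web): d = 3.65 in → contributes +26.65985 in⁴
  bottom flange (beyond web): d = -3.65 in → contributes +26.65985 in⁴
Total I = 76.78637 in⁴.
For the y-axis: x̄ = 1.083462 in.
Repeating about the centroidal y-axis gives I_y = 8.858947 in⁴.
Polar second moment: J = I_x + I_y = 85.64531 in⁴.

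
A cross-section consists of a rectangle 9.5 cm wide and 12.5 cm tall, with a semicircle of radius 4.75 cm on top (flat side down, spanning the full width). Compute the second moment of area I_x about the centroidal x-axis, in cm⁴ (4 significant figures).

Split into non-overlapping primitives; take the origin at the lower-left of the bounding box.
Rectangular body: 9.5 × 12.5, A = 118.75 cm², y = 6.25 cm, Ī = 1546.22 cm⁴.
Semicircular cap: semicircle r = 4.75, A = 35.4411 cm², y = 14.516 cm, Ī = 55.8736 cm⁴.
Centroid: ȳ = ΣA·y / ΣA = 8.14995 cm.
Transfer each piece to the centroidal x-axis using Ī + A·d² with d = y − 8.14995:
  rectangular body: d = -1.89995 cm → contributes +1974.89 cm⁴
  semicircular cap: d = 6.36602 cm → contributes +1492.17 cm⁴
Total I = 3467.05 cm⁴.

I_x ≈ 3467 cm⁴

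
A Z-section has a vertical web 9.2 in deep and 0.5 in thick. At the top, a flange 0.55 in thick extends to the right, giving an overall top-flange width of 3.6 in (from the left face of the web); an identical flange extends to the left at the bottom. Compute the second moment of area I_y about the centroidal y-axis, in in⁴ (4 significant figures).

I_y ≈ 13.88 in⁴

Decompose the section into non-overlapping parts with the origin at the bottom-left of its bounding rectangle.
Web: 0.5 × 9.2, A = 4.6 in², x = 3.35 in, Ī = 0.0958333 in⁴.
Top flange (beyond web): 3.1 × 0.55, A = 1.705 in², x = 5.15 in, Ī = 1.36542 in⁴.
Bottom flange (beyond web): 3.1 × 0.55, A = 1.705 in², x = 1.55 in, Ī = 1.36542 in⁴.
Centroid: x̄ = ΣA·x / ΣA = 3.35 in.
Transfer each piece to the centroidal y-axis using Ī + A·d² with d = x − 3.35:
  web: d = 0 in → contributes +0.0958333 in⁴
  top flange (beyond web): d = 1.8 in → contributes +6.88962 in⁴
  bottom flange (beyond web): d = -1.8 in → contributes +6.88962 in⁴
Total I = 13.8751 in⁴.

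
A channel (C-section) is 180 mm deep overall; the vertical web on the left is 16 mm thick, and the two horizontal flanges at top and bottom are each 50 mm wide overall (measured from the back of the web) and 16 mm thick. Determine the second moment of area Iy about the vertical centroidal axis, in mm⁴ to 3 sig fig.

Break the section into simple shapes (no overlaps), measuring from the bottom-left corner of the bounding box.
Web: 16 × 180, A = 2 880 mm², x = 8 mm, Ī = 61 440 mm⁴.
Top flange (beyond web): 34 × 16, A = 544 mm², x = 33 mm, Ī = 52 405 mm⁴.
Bottom flange (beyond web): 34 × 16, A = 544 mm², x = 33 mm, Ī = 52 405 mm⁴.
Centroid: x̄ = ΣA·x / ΣA = 14.855 mm.
Transfer each piece to the vertical centroidal axis using Ī + A·d² with d = x − 14.855:
  web: d = -6.8548 mm → contributes +196 768 mm⁴
  top flange (beyond web): d = 18.145 mm → contributes +231 516 mm⁴
  bottom flange (beyond web): d = 18.145 mm → contributes +231 516 mm⁴
Total I = 659 799 mm⁴.

Iy ≈ 6.60 × 10⁵ mm⁴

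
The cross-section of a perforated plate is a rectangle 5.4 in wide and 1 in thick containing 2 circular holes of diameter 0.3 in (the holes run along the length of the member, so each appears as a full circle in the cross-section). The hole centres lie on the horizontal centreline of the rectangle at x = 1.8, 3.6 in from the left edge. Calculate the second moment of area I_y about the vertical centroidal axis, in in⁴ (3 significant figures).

I_y ≈ 13.0 in⁴

Decompose the section into non-overlapping parts with the origin at the bottom-left of its bounding rectangle.
Plate: 5.4 × 1, A = 5.4 in², x = 2.7 in, Ī = 13.122 in⁴.
Hole 1 (subtracted): ⌀0.3, A = 0.070686 in², x = 1.8 in, Ī = 0.00039761 in⁴.
Hole 2 (subtracted): ⌀0.3, A = 0.070686 in², x = 3.6 in, Ī = 0.00039761 in⁴.
By symmetry the centroid is at mid-width, x̄ = 2.7 in.
Transfer each piece to the vertical centroidal axis using Ī + A·d² with d = x − 2.7:
  plate: d = 0 in → contributes +13.122 in⁴
  hole 1: d = -0.9 in → contributes −0.057653 in⁴
  hole 2: d = 0.9 in → contributes −0.057653 in⁴
Total I = 13.007 in⁴.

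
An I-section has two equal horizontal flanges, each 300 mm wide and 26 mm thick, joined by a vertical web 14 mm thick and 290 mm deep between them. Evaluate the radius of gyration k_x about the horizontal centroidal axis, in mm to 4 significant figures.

k_x ≈ 145.9 mm

Split into non-overlapping primitives; take the origin at the lower-left of the bounding box.
Bottom flange: 300 × 26, A = 7 800 mm², y = 13 mm, Ī = 439 400 mm⁴.
Web: 14 × 290, A = 4 060 mm², y = 171 mm, Ī = 28 453 833 mm⁴.
Top flange: 300 × 26, A = 7 800 mm², y = 329 mm, Ī = 439 400 mm⁴.
By symmetry the centroid is at mid-height, ȳ = 171 mm.
Transfer each piece to the horizontal centroidal axis using Ī + A·d² with d = y − 171:
  bottom flange: d = -158 mm → contributes +195 158 600 mm⁴
  web: d = 0 mm → contributes +28 453 833 mm⁴
  top flange: d = 158 mm → contributes +195 158 600 mm⁴
Total I = 418 771 033 mm⁴.
Radius of gyration: k = √(I/A) = √(418 771 033 / 19 660) = 145.947 mm.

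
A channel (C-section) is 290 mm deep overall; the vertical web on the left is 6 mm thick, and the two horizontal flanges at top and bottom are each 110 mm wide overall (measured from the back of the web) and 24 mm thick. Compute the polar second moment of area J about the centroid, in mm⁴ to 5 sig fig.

J ≈ 1.0915 × 10⁸ mm⁴

Decompose the section into non-overlapping parts with the origin at the bottom-left of its bounding rectangle.
Web: 6 × 290, A = 1 740 mm², y = 145 mm, Ī = 12 194 500 mm⁴.
Top flange (beyond web): 104 × 24, A = 2 496 mm², y = 278 mm, Ī = 119 808 mm⁴.
Bottom flange (beyond web): 104 × 24, A = 2 496 mm², y = 12 mm, Ī = 119 808 mm⁴.
By symmetry the centroid is at mid-height, ȳ = 145 mm.
Transfer each piece to the centroidal x-axis using Ī + A·d² with d = y − 145:
  web: d = 0 mm → contributes +12 194 500 mm⁴
  top flange (beyond web): d = 133 mm → contributes +44 271 552 mm⁴
  bottom flange (beyond web): d = -133 mm → contributes +44 271 552 mm⁴
Total I = 100 737 604 mm⁴.
For the y-axis: x̄ = 43.78431 mm.
Repeating about the centroidal y-axis gives I_y = 8 407 735 mm⁴.
Polar second moment: J = I_x + I_y = 109 145 339 mm⁴.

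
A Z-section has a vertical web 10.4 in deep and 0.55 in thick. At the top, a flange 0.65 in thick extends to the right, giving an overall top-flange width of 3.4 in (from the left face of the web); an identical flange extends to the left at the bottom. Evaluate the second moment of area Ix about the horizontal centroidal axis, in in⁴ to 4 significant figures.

Ix ≈ 139.7 in⁴

Decompose the section into non-overlapping parts with the origin at the bottom-left of its bounding rectangle.
Web: 0.55 × 10.4, A = 5.72 in², y = 5.2 in, Ī = 51.5563 in⁴.
Top flange (beyond web): 2.85 × 0.65, A = 1.8525 in², y = 10.075 in, Ī = 0.0652234 in⁴.
Bottom flange (beyond web): 2.85 × 0.65, A = 1.8525 in², y = 0.325 in, Ī = 0.0652234 in⁴.
Centroid: ȳ = ΣA·y / ΣA = 5.2 in.
Transfer each piece to the horizontal centroidal axis using Ī + A·d² with d = y − 5.2:
  web: d = 0 in → contributes +51.5563 in⁴
  top flange (beyond web): d = 4.875 in → contributes +44.091 in⁴
  bottom flange (beyond web): d = -4.875 in → contributes +44.091 in⁴
Total I = 139.738 in⁴.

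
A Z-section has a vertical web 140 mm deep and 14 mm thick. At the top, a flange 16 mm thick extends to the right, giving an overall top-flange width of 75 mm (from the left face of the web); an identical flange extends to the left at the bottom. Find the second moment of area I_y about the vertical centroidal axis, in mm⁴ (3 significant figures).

Treat the section as a set of non-overlapping primitives; coordinates are from the bounding-box lower-left.
Web: 14 × 140, A = 1 960 mm², x = 68 mm, Ī = 32 013 mm⁴.
Top flange (beyond web): 61 × 16, A = 976 mm², x = 105.5 mm, Ī = 302 641 mm⁴.
Bottom flange (beyond web): 61 × 16, A = 976 mm², x = 30.5 mm, Ī = 302 641 mm⁴.
Centroid: x̄ = ΣA·x / ΣA = 68 mm.
Transfer each piece to the vertical centroidal axis using Ī + A·d² with d = x − 68:
  web: d = 0 mm → contributes +32 013 mm⁴
  top flange (beyond web): d = 37.5 mm → contributes +1 675 141 mm⁴
  bottom flange (beyond web): d = -37.5 mm → contributes +1 675 141 mm⁴
Total I = 3 382 296 mm⁴.

I_y ≈ 3.38 × 10⁶ mm⁴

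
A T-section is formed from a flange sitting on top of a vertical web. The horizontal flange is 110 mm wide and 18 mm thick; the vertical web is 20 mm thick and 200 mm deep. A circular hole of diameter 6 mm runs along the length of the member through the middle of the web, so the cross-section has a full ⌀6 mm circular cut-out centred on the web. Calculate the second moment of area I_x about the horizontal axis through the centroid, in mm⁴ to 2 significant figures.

Treat the section as a set of non-overlapping primitives; coordinates are from the bounding-box lower-left.
Flange: 110 × 18, A = 1 980 mm², y = 209 mm, Ī = 53 460 mm⁴.
Web: 20 × 200, A = 4 000 mm², y = 100 mm, Ī = 13 333 333 mm⁴.
Hole (subtracted): ⌀6, A = 28.27 mm², y = 100 mm, Ī = 63.62 mm⁴.
Centroid: ȳ = ΣA·y / ΣA = 136.3 mm.
Transfer each piece to the horizontal axis through the centroid using Ī + A·d² with d = y − 136.3:
  flange: d = 72.74 mm → contributes +10 529 348 mm⁴
  web: d = -36.26 mm → contributes +18 592 992 mm⁴
  hole: d = -36.26 mm → contributes −37 242 mm⁴
Total I = 29 085 098 mm⁴.

I_x ≈ 2.9 × 10⁷ mm⁴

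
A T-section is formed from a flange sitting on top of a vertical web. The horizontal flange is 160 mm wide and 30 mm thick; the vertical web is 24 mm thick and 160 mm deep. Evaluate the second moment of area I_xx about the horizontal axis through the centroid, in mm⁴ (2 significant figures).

I_xx ≈ 2.8 × 10⁷ mm⁴

Decompose the section into non-overlapping parts with the origin at the bottom-left of its bounding rectangle.
Flange: 160 × 30, A = 4 800 mm², y = 175 mm, Ī = 360 000 mm⁴.
Web: 24 × 160, A = 3 840 mm², y = 80 mm, Ī = 8 192 000 mm⁴.
Centroid: ȳ = ΣA·y / ΣA = 132.8 mm.
Transfer each piece to the horizontal axis through the centroid using Ī + A·d² with d = y − 132.8:
  flange: d = 42.22 mm → contributes +8 917 037 mm⁴
  web: d = -52.78 mm → contributes +18 888 296 mm⁴
Total I = 27 805 333 mm⁴.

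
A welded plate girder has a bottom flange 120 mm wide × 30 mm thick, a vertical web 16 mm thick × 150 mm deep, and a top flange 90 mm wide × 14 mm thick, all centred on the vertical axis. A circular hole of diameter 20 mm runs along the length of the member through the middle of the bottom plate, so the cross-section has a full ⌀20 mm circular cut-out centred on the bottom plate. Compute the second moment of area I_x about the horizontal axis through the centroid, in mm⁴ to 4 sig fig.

Break the section into simple shapes (no overlaps), measuring from the bottom-left corner of the bounding box.
Bottom plate: 120 × 30, A = 3 600 mm², y = 15 mm, Ī = 270 000 mm⁴.
Web plate: 16 × 150, A = 2 400 mm², y = 105 mm, Ī = 4 500 000 mm⁴.
Top plate: 90 × 14, A = 1 260 mm², y = 187 mm, Ī = 20 580 mm⁴.
Hole (subtracted): ⌀20, A = 314.159 mm², y = 15 mm, Ī = 7853.98 mm⁴.
Centroid: ȳ = ΣA·y / ΣA = 77.2992 mm.
Transfer each piece to the horizontal axis through the centroid using Ī + A·d² with d = y − 77.2992:
  bottom plate: d = -62.2992 mm → contributes +14 242 264 mm⁴
  web plate: d = 27.7008 mm → contributes +6 341 609 mm⁴
  top plate: d = 109.701 mm → contributes +15 183 767 mm⁴
  hole: d = -62.2992 mm → contributes −1 227 164 mm⁴
Total I = 34 540 476 mm⁴.

I_x ≈ 3.454 × 10⁷ mm⁴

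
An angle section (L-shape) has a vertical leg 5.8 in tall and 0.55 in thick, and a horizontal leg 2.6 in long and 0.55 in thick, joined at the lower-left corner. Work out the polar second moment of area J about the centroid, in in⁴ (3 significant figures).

Treat the section as a set of non-overlapping primitives; coordinates are from the bounding-box lower-left.
Vertical leg: 0.55 × 5.8, A = 3.19 in², y = 2.9 in, Ī = 8.9426 in⁴.
Horizontal leg (remainder): 2.05 × 0.55, A = 1.1275 in², y = 0.275 in, Ī = 0.028422 in⁴.
Centroid: ȳ = ΣA·y / ΣA = 2.2145 in.
Transfer each piece to the centroidal x-axis using Ī + A·d² with d = y − 2.2145:
  vertical leg: d = 0.68551 in → contributes +10.442 in⁴
  horizontal leg (remainder): d = -1.9395 in → contributes +4.2697 in⁴
Total I = 14.711 in⁴.
For the y-axis: x̄ = 0.61449 in.
Repeating about the centroidal y-axis gives I_y = 1.8831 in⁴.
Polar second moment: J = I_x + I_y = 16.594 in⁴.

J ≈ 16.6 in⁴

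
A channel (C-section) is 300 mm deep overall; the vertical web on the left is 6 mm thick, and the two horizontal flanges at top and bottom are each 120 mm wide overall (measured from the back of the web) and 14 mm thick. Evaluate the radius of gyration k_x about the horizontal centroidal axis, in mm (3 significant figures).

Split into non-overlapping primitives; take the origin at the lower-left of the bounding box.
Web: 6 × 300, A = 1 800 mm², y = 150 mm, Ī = 13 500 000 mm⁴.
Top flange (beyond web): 114 × 14, A = 1 596 mm², y = 293 mm, Ī = 26 068 mm⁴.
Bottom flange (beyond web): 114 × 14, A = 1 596 mm², y = 7 mm, Ī = 26 068 mm⁴.
By symmetry the centroid is at mid-height, ȳ = 150 mm.
Transfer each piece to the horizontal centroidal axis using Ī + A·d² with d = y − 150:
  web: d = 0 mm → contributes +13 500 000 mm⁴
  top flange (beyond web): d = 143 mm → contributes +32 662 672 mm⁴
  bottom flange (beyond web): d = -143 mm → contributes +32 662 672 mm⁴
Total I = 78 825 344 mm⁴.
Radius of gyration: k = √(I/A) = √(78 825 344 / 4 992) = 125.66 mm.

k_x ≈ 126 mm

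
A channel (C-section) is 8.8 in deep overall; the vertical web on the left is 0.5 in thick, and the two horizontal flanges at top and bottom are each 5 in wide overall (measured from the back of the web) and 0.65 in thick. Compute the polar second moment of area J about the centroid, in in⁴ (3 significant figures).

J ≈ 151 in⁴

Decompose the section into non-overlapping parts with the origin at the bottom-left of its bounding rectangle.
Web: 0.5 × 8.8, A = 4.4 in², y = 4.4 in, Ī = 28.395 in⁴.
Top flange (beyond web): 4.5 × 0.65, A = 2.925 in², y = 8.475 in, Ī = 0.10298 in⁴.
Bottom flange (beyond web): 4.5 × 0.65, A = 2.925 in², y = 0.325 in, Ī = 0.10298 in⁴.
By symmetry the centroid is at mid-height, ȳ = 4.4 in.
Transfer each piece to the centroidal x-axis using Ī + A·d² with d = y − 4.4:
  web: d = 0 in → contributes +28.395 in⁴
  top flange (beyond web): d = 4.075 in → contributes +48.674 in⁴
  bottom flange (beyond web): d = -4.075 in → contributes +48.674 in⁴
Total I = 125.74 in⁴.
For the y-axis: x̄ = 1.6768 in.
Repeating about the centroidal y-axis gives I_y = 25.659 in⁴.
Polar second moment: J = I_x + I_y = 151.4 in⁴.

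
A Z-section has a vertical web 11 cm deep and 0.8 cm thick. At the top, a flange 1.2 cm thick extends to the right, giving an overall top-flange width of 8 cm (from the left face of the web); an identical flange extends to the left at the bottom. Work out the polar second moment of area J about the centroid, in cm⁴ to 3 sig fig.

Treat the section as a set of non-overlapping primitives; coordinates are from the bounding-box lower-left.
Web: 0.8 × 11, A = 8.8 cm², y = 5.5 cm, Ī = 88.733 cm⁴.
Top flange (beyond web): 7.2 × 1.2, A = 8.64 cm², y = 10.4 cm, Ī = 1.0368 cm⁴.
Bottom flange (beyond web): 7.2 × 1.2, A = 8.64 cm², y = 0.6 cm, Ī = 1.0368 cm⁴.
Centroid: ȳ = ΣA·y / ΣA = 5.5 cm.
Transfer each piece to the centroidal x-axis using Ī + A·d² with d = y − 5.5:
  web: d = 0 cm → contributes +88.733 cm⁴
  top flange (beyond web): d = 4.9 cm → contributes +208.48 cm⁴
  bottom flange (beyond web): d = -4.9 cm → contributes +208.48 cm⁴
Total I = 505.7 cm⁴.
For the y-axis: x̄ = 7.6 cm.
Repeating about the centroidal y-axis gives I_y = 351.6 cm⁴.
Polar second moment: J = I_x + I_y = 857.3 cm⁴.

J ≈ 857 cm⁴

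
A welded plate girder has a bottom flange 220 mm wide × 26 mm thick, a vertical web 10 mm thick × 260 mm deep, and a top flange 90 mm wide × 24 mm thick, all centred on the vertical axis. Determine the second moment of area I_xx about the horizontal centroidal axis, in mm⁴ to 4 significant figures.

Treat the section as a set of non-overlapping primitives; coordinates are from the bounding-box lower-left.
Bottom plate: 220 × 26, A = 5 720 mm², y = 13 mm, Ī = 322 227 mm⁴.
Web plate: 10 × 260, A = 2 600 mm², y = 156 mm, Ī = 14 646 667 mm⁴.
Top plate: 90 × 24, A = 2 160 mm², y = 298 mm, Ī = 103 680 mm⁴.
Centroid: ȳ = ΣA·y / ΣA = 107.218 mm.
Transfer each piece to the horizontal centroidal axis using Ī + A·d² with d = y − 107.218:
  bottom plate: d = -94.2176 mm → contributes +51 098 370 mm⁴
  web plate: d = 48.7824 mm → contributes +20 833 956 mm⁴
  top plate: d = 190.782 mm → contributes +78 723 231 mm⁴
Total I = 150 655 557 mm⁴.

I_xx ≈ 1.507 × 10⁸ mm⁴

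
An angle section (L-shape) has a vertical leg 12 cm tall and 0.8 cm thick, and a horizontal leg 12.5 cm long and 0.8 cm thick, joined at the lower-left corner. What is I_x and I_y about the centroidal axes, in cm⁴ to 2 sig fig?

I_x ≈ 260 cm⁴, I_y ≈ 290 cm⁴

Treat the section as a set of non-overlapping primitives; coordinates are from the bounding-box lower-left.
Vertical leg: 0.8 × 12, A = 9.6 cm², y = 6 cm, Ī = 115.2 cm⁴.
Horizontal leg (remainder): 11.7 × 0.8, A = 9.36 cm², y = 0.4 cm, Ī = 0.4992 cm⁴.
Centroid: ȳ = ΣA·y / ΣA = 3.235 cm.
Transfer each piece to the centroidal x-axis using Ī + A·d² with d = y − 3.235:
  vertical leg: d = 2.765 cm → contributes +188.6 cm⁴
  horizontal leg (remainder): d = -2.835 cm → contributes +75.75 cm⁴
Total I = 264.3 cm⁴.
For the y-axis: x̄ = 3.485 cm.
Repeating about the centroidal y-axis gives I_y = 292.4 cm⁴.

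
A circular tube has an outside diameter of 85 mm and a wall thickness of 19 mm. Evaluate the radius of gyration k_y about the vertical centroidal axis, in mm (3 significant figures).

k_y ≈ 24.3 mm

Break the section into simple shapes (no overlaps), measuring from the bottom-left corner of the bounding box.
Outer circle: ⌀85, A = 5674.5 mm², x = 42.5 mm, Ī = 2 562 392 mm⁴.
Bore (subtracted): ⌀47, A = 1734.9 mm², x = 42.5 mm, Ī = 239 531 mm⁴.
By symmetry the centroid is at mid-width, x̄ = 42.5 mm.
All pieces are centred on the vertical centroidal axis, so I = ΣĪ (holes subtracted) = 2 322 861 mm⁴.
Radius of gyration: k = √(I/A) = √(2 322 861 / 3939.6) = 24.282 mm.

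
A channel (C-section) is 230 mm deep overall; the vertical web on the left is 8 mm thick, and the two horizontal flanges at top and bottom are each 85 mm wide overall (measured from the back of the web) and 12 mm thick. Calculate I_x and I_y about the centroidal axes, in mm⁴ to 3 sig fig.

I_x ≈ 3.01 × 10⁷ mm⁴, I_y ≈ 2.59 × 10⁶ mm⁴

Decompose the section into non-overlapping parts with the origin at the bottom-left of its bounding rectangle.
Web: 8 × 230, A = 1 840 mm², y = 115 mm, Ī = 8 111 333 mm⁴.
Top flange (beyond web): 77 × 12, A = 924 mm², y = 224 mm, Ī = 11 088 mm⁴.
Bottom flange (beyond web): 77 × 12, A = 924 mm², y = 6 mm, Ī = 11 088 mm⁴.
By symmetry the centroid is at mid-height, ȳ = 115 mm.
Transfer each piece to the centroidal x-axis using Ī + A·d² with d = y − 115:
  web: d = 0 mm → contributes +8 111 333 mm⁴
  top flange (beyond web): d = 109 mm → contributes +10 989 132 mm⁴
  bottom flange (beyond web): d = -109 mm → contributes +10 989 132 mm⁴
Total I = 30 089 597 mm⁴.
For the y-axis: x̄ = 25.296 mm.
Repeating about the centroidal y-axis gives I_y = 2 588 234 mm⁴.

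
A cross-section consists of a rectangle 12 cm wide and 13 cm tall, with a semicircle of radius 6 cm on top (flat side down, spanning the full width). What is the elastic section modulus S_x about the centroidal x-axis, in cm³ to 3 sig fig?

S_x ≈ 568 cm³

Treat the section as a set of non-overlapping primitives; coordinates are from the bounding-box lower-left.
Rectangular body: 12 × 13, A = 156 cm², y = 6.5 cm, Ī = 2 197 cm⁴.
Semicircular cap: semicircle r = 6, A = 56.549 cm², y = 15.546 cm, Ī = 142.25 cm⁴.
Centroid: ȳ = ΣA·y / ΣA = 8.9068 cm.
Transfer each piece to the centroidal x-axis using Ī + A·d² with d = y − 8.9068:
  rectangular body: d = -2.4068 cm → contributes +3100.7 cm⁴
  semicircular cap: d = 6.6397 cm → contributes +2635.2 cm⁴
Total I = 5735.9 cm⁴.
Extreme fibre distance c = 10.093 cm; S = I/c = 568.29 cm³.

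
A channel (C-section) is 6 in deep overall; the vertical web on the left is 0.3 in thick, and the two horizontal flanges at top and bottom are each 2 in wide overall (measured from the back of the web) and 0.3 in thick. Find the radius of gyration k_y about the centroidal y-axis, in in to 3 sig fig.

k_y ≈ 0.568 in

Split into non-overlapping primitives; take the origin at the lower-left of the bounding box.
Web: 0.3 × 6, A = 1.8 in², x = 0.15 in, Ī = 0.0135 in⁴.
Top flange (beyond web): 1.7 × 0.3, A = 0.51 in², x = 1.15 in, Ī = 0.12283 in⁴.
Bottom flange (beyond web): 1.7 × 0.3, A = 0.51 in², x = 1.15 in, Ī = 0.12283 in⁴.
Centroid: x̄ = ΣA·x / ΣA = 0.5117 in.
Transfer each piece to the centroidal y-axis using Ī + A·d² with d = x − 0.5117:
  web: d = -0.3617 in → contributes +0.24899 in⁴
  top flange (beyond web): d = 0.6383 in → contributes +0.33061 in⁴
  bottom flange (beyond web): d = 0.6383 in → contributes +0.33061 in⁴
Total I = 0.91021 in⁴.
Radius of gyration: k = √(I/A) = √(0.91021 / 2.82) = 0.56813 in.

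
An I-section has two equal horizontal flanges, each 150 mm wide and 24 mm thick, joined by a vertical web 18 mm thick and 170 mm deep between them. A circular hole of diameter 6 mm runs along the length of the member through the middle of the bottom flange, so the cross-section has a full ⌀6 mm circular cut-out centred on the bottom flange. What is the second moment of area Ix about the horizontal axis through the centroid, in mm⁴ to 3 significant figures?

Treat the section as a set of non-overlapping primitives; coordinates are from the bounding-box lower-left.
Bottom flange: 150 × 24, A = 3 600 mm², y = 12 mm, Ī = 172 800 mm⁴.
Web: 18 × 170, A = 3 060 mm², y = 109 mm, Ī = 7 369 500 mm⁴.
Top flange: 150 × 24, A = 3 600 mm², y = 206 mm, Ī = 172 800 mm⁴.
Hole (subtracted): ⌀6, A = 28.274 mm², y = 12 mm, Ī = 63.617 mm⁴.
Centroid: ȳ = ΣA·y / ΣA = 109.27 mm.
Transfer each piece to the horizontal axis through the centroid using Ī + A·d² with d = y − 109.27:
  bottom flange: d = -97.268 mm → contributes +34 232 665 mm⁴
  web: d = -0.26805 mm → contributes +7 369 720 mm⁴
  top flange: d = 96.732 mm → contributes +33 858 253 mm⁴
  hole: d = -97.268 mm → contributes −267 569 mm⁴
Total I = 75 193 068 mm⁴.

Ix ≈ 7.52 × 10⁷ mm⁴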